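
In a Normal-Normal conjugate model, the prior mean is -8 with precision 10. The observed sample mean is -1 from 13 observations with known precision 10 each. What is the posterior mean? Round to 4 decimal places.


Posterior precision = tau0 + n*tau = 10 + 13*10 = 140
Posterior mean = (tau0*mu0 + n*tau*xbar) / posterior_precision
= (10*-8 + 13*10*-1) / 140
= -210 / 140 = -1.5

-1.5


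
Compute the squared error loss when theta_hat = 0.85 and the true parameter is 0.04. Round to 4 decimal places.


L = (theta_hat - theta_true)^2
= (0.85 - 0.04)^2
= 0.81^2 = 0.6561

0.6561


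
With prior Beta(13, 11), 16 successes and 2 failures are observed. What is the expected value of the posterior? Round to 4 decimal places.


Posterior = Beta(29, 13)
E[theta] = alpha/(alpha+beta)
= 29/42 = 0.6905

0.6905


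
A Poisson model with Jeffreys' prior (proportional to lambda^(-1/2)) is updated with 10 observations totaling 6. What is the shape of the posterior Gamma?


Posterior = Gamma(0.5 + S, n)
= Gamma(0.5 + 6, 10)
Posterior shape = 0.5 + S = 0.5 + 6 = 6.5

6.5


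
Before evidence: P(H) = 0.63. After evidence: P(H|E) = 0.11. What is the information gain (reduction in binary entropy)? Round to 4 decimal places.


Prior entropy = 0.9507
Posterior entropy = 0.4999
Information gain = 0.9507 - 0.4999 = 0.4508

0.4508


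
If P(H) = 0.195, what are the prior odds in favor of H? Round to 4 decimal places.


Prior odds = P(H) / (1 - P(H))
= 0.195 / 0.805
= 0.2422

0.2422


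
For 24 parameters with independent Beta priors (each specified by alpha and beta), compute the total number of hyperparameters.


A Beta prior has 2 hyperparameters per parameter.
Total = 24 * 2 = 48

48


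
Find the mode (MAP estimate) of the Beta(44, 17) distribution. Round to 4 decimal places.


For Beta(a,b) with a,b > 1:
Mode = (a-1)/(a+b-2) = (44-1)/(61-2)
= 43/59 = 0.7288

0.7288


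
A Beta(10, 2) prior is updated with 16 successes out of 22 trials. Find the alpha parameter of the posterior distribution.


In the Beta-Binomial conjugate update:
alpha_post = alpha_prior + successes
= 10 + 16
= 26

26


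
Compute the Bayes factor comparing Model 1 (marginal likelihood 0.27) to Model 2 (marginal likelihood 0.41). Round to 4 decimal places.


BF12 = marginal likelihood of M1 / marginal likelihood of M2
= 0.27/0.41
= 0.6585

0.6585


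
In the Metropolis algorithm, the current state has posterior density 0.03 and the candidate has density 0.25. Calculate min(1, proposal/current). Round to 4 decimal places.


Ratio = 0.25/0.03 = 8.3333
Acceptance probability = min(1, 8.3333)
= 1.0

1.0


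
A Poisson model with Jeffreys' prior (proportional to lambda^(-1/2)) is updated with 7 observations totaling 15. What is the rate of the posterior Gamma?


Posterior = Gamma(0.5 + S, n)
= Gamma(0.5 + 15, 7)
Posterior rate = 0 + n = 7

7.0


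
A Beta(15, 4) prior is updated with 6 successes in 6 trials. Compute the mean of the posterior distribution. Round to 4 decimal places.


After update: Beta(21, 4)
Mean = 21 / (21 + 4) = 21 / 25
= 0.84

0.84


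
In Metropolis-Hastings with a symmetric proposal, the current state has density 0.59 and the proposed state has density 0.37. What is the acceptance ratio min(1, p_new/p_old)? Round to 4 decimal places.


Ratio = p_new / p_old = 0.37 / 0.59 = 0.6271
Acceptance = min(1, 0.6271) = 0.6271

0.6271


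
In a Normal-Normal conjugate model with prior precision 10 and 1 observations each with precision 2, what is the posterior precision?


Posterior precision = prior precision + n * observation precision
= 10 + 1 * 2
= 10 + 2 = 12

12


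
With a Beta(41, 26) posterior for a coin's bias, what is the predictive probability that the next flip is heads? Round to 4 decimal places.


The predictive probability equals the posterior mean.
P(next = heads) = alpha / (alpha + beta)
= 41 / 67 = 0.6119

0.6119


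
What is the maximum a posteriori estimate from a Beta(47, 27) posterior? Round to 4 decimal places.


The MAP estimate equals the mode of the distribution.
Mode of Beta(a,b) = (a-1)/(a+b-2)
= 46/72
= 0.6389

0.6389


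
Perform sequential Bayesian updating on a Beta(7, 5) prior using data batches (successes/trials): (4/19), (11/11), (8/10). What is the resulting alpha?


Accumulate successes: 23
Posterior alpha = prior alpha + sum of successes
= 7 + 23 = 30

30


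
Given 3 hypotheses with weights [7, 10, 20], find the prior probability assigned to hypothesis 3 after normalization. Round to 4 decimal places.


To normalize, divide each weight by the sum of all weights.
Sum = 37
Prior(H3) = 20/37 = 0.5405

0.5405


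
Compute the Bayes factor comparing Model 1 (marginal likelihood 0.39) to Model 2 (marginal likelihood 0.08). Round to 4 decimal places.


BF12 = marginal likelihood of M1 / marginal likelihood of M2
= 0.39/0.08
= 4.875

4.875


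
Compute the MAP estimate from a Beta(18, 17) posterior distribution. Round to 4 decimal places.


MAP = mode of Beta distribution
= (alpha - 1)/(alpha + beta - 2)
= (18-1)/(18+17-2)
= 17/33 = 0.5152

0.5152


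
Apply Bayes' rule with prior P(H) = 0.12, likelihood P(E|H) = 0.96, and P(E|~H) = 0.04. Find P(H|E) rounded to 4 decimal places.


Step 1: Compute marginal P(E) = P(E|H)P(H) + P(E|~H)P(~H)
= 0.96*0.12 + 0.04*0.88 = 0.1504
Step 2: P(H|E) = P(E|H)P(H)/P(E) = 0.1152/0.1504
= 0.766

0.766


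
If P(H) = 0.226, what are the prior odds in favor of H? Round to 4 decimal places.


Prior odds = P(H) / (1 - P(H))
= 0.226 / 0.774
= 0.292

0.292


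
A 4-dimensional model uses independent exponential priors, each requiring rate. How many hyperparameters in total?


Per parameter: 1 (rate).
Total = 4 * 1 = 4

4


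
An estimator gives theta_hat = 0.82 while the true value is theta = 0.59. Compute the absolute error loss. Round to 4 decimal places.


The absolute error loss is |theta_hat - theta|
= |0.82 - 0.59|
= 0.23

0.23


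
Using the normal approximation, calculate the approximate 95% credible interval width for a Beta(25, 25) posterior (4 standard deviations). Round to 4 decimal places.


Var(Beta) = 25*25/(50^2 * 51) = 0.0049
SD = 0.07
Width ~ 4*SD = 0.2801

0.2801


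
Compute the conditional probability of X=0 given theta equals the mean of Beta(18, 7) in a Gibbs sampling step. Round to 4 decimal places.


Mean of Beta(18, 7) = 0.72
P(X=0 | theta=0.72) = 0.28

0.28


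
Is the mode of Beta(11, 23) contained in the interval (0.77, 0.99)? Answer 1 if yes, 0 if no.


Mode = (a-1)/(a+b-2) = 10/32 = 0.3125
Interval: (0.77, 0.99)
Contains mode? 0

0


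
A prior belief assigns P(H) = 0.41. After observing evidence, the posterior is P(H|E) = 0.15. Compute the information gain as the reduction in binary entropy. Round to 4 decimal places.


H(prior) = -0.41*log2(0.41) - 0.59*log2(0.59)
= 0.9765
H(post) = -0.15*log2(0.15) - 0.85*log2(0.85)
= 0.6098
IG = 0.9765 - 0.6098 = 0.3667

0.3667


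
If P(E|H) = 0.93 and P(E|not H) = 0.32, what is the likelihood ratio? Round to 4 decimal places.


Likelihood ratio = P(E|H) / P(E|not H)
= 0.93 / 0.32
= 2.9062

2.9062


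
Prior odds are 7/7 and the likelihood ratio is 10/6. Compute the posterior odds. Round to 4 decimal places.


Posterior odds = prior odds * likelihood ratio
= (7/7) * (10/6)
= 70 / 42
= 1.6667

1.6667


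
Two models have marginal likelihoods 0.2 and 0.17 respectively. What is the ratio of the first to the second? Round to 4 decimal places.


Evidence ratio = 0.2 / 0.17
= 1.1765

1.1765


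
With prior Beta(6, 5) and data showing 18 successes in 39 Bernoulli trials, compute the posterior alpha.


Conjugate update: alpha_posterior = alpha_prior + k
= 6 + 18 = 24

24


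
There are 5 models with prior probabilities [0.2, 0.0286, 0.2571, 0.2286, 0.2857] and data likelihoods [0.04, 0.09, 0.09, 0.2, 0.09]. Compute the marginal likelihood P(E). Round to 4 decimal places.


P(E) = sum over models of P(M_i) * P(E|M_i)
= 0.2*0.04 + 0.0286*0.09 + 0.2571*0.09 + 0.2286*0.2 + 0.2857*0.09
= 0.1051

0.1051


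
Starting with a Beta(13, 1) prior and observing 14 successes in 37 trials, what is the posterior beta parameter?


Posterior beta = prior beta + failures
Failures = 37 - 14 = 23
beta_post = 1 + 23 = 24

24


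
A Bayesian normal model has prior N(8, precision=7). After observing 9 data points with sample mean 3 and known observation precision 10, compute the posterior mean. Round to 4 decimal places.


Posterior mean = (prior_precision * prior_mean + n * data_precision * data_mean) / (prior_precision + n * data_precision)
Numerator = 7*8 + 9*10*3 = 326
Denominator = 7 + 9*10 = 97
Posterior mean = 3.3608

3.3608


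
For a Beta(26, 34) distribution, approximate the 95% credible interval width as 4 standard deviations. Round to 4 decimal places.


Variance of Beta(a,b) = ab / ((a+b)^2 * (a+b+1))
= 26*34 / ((60)^2 * 61)
= 0.004
SD = sqrt(0.004) = 0.0634
Width = 4 * SD = 0.2538

0.2538


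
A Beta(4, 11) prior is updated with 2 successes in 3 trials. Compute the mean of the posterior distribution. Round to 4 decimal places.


After update: Beta(6, 12)
Mean = 6 / (6 + 12) = 6 / 18
= 0.3333

0.3333


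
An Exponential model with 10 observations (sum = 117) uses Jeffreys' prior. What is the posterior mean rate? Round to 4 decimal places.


Posterior Gamma(10, 117)
E[lambda] = 10/117 = 0.0855

0.0855


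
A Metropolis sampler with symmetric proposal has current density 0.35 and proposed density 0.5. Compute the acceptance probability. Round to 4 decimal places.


For symmetric proposals, acceptance = min(1, pi(x*)/pi(x))
= min(1, 0.5/0.35)
= min(1, 1.4286) = 1.0

1.0


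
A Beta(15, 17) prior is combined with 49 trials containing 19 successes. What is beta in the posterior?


In conjugate updating:
beta_posterior = beta_prior + (n - k)
= 17 + (49 - 19)
= 17 + 30 = 47

47


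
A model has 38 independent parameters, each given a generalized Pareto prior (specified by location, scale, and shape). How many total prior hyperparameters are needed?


Each generalized Pareto prior needs 3 hyperparameters (location, scale, and shape).
Total = 3 * 38 = 114

114


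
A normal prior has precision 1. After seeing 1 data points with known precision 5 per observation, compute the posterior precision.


In the conjugate normal model, precisions add:
tau_posterior = tau_prior + n * tau_data
= 1 + 1*5 = 6

6


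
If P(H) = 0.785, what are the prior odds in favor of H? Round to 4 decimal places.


Prior odds = P(H) / (1 - P(H))
= 0.785 / 0.215
= 3.6512

3.6512


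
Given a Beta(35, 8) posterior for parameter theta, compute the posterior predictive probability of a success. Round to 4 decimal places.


For a Beta-Bernoulli model, the predictive probability is the mean:
P(success) = 35/(35+8) = 35/43 = 0.814

0.814


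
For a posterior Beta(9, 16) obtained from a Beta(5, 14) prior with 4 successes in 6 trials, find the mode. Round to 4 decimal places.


Mode = (alpha - 1) / (alpha + beta - 2)
= 8 / 23
= 0.3478

0.3478


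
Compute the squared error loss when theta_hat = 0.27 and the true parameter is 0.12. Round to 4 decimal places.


L = (theta_hat - theta_true)^2
= (0.27 - 0.12)^2
= 0.15^2 = 0.0225

0.0225


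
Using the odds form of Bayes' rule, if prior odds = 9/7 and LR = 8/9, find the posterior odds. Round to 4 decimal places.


Bayes' rule in odds form: posterior odds = prior odds * LR
= (9 * 8) / (7 * 9)
= 72/63 = 1.1429

1.1429


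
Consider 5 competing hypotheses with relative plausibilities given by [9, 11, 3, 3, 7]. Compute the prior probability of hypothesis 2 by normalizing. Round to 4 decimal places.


Sum of weights = 9 + 11 + 3 + 3 + 7 = 33
Normalized prior for H2 = 11 / 33
= 0.3333

0.3333


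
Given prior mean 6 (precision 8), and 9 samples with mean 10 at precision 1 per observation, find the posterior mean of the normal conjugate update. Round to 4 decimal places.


The posterior mean is a precision-weighted average of prior and data.
Post. prec. = 8 + 9 = 17
Post. mean = (48 + 90)/17 = 138/17 = 8.1176

8.1176


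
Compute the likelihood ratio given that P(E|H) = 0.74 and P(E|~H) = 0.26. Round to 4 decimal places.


LR = P(E|H) / P(E|~H)
= 0.74 / 0.26 = 2.8462

2.8462


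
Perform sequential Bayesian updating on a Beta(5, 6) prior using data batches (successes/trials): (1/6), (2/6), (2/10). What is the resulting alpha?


Accumulate successes: 5
Posterior alpha = prior alpha + sum of successes
= 5 + 5 = 10

10


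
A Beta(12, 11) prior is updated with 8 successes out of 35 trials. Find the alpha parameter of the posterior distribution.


In the Beta-Binomial conjugate update:
alpha_post = alpha_prior + successes
= 12 + 8
= 20

20


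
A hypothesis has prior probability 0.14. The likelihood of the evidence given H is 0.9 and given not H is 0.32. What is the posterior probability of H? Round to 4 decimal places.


Using Bayes' theorem:
P(E) = 0.14 * 0.9 + 0.86 * 0.32
P(E) = 0.4012
P(H|E) = (0.14 * 0.9) / 0.4012 = 0.3141

0.3141


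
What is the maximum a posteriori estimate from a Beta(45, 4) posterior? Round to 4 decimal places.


The MAP estimate equals the mode of the distribution.
Mode of Beta(a,b) = (a-1)/(a+b-2)
= 44/47
= 0.9362

0.9362


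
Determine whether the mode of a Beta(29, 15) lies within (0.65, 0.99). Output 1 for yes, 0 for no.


First find the mode: (a-1)/(a+b-2) = 0.6667
Is 0.6667 in (0.65, 0.99)? 1

1


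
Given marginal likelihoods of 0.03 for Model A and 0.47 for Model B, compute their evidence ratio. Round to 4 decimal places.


Ratio = ML(A) / ML(B) = 0.03/0.47
= 0.0638

0.0638


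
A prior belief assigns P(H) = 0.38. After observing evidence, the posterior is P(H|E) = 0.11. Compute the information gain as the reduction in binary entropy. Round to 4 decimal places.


H(prior) = -0.38*log2(0.38) - 0.62*log2(0.62)
= 0.958
H(post) = -0.11*log2(0.11) - 0.89*log2(0.89)
= 0.4999
IG = 0.958 - 0.4999 = 0.4581

0.4581


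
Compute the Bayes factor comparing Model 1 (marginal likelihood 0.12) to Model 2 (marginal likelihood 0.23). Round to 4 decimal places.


BF12 = marginal likelihood of M1 / marginal likelihood of M2
= 0.12/0.23
= 0.5217

0.5217


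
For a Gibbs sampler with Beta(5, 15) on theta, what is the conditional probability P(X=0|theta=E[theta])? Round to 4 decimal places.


E[theta] = 5/(5+15) = 0.25
P(X=0|theta) = 1 - theta = 0.75

0.75


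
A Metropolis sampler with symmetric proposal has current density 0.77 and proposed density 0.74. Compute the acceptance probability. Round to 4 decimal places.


For symmetric proposals, acceptance = min(1, pi(x*)/pi(x))
= min(1, 0.74/0.77)
= min(1, 0.961) = 0.961

0.961


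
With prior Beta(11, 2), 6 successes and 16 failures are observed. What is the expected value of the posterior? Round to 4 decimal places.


Posterior = Beta(17, 18)
E[theta] = alpha/(alpha+beta)
= 17/35 = 0.4857

0.4857


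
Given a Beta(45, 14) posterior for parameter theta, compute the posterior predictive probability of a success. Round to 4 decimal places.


For a Beta-Bernoulli model, the predictive probability is the mean:
P(success) = 45/(45+14) = 45/59 = 0.7627

0.7627


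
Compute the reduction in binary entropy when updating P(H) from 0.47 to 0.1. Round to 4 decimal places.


H_before = -p*log2(p) - (1-p)*log2(1-p) for p=0.47: 0.9974
H_after for p=0.1: 0.469
Reduction = 0.9974 - 0.469 = 0.5284

0.5284


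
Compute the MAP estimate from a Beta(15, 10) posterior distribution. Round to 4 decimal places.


MAP = mode of Beta distribution
= (alpha - 1)/(alpha + beta - 2)
= (15-1)/(15+10-2)
= 14/23 = 0.6087

0.6087


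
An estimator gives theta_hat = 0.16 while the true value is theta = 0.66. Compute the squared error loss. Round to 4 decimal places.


The squared error loss is (theta_hat - theta)^2
= (0.16 - 0.66)^2
= (-0.5)^2 = 0.25

0.25


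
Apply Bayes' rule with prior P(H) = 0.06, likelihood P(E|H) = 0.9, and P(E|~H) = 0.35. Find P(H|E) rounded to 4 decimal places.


Step 1: Compute marginal P(E) = P(E|H)P(H) + P(E|~H)P(~H)
= 0.9*0.06 + 0.35*0.94 = 0.383
Step 2: P(H|E) = P(E|H)P(H)/P(E) = 0.054/0.383
= 0.141

0.141


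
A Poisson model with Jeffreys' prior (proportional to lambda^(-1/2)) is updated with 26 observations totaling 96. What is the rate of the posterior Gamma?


Posterior = Gamma(0.5 + S, n)
= Gamma(0.5 + 96, 26)
Posterior rate = 0 + n = 26

26.0


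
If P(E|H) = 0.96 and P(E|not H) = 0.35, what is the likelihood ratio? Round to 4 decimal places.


Likelihood ratio = P(E|H) / P(E|not H)
= 0.96 / 0.35
= 2.7429

2.7429


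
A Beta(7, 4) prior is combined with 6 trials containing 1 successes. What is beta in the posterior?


In conjugate updating:
beta_posterior = beta_prior + (n - k)
= 4 + (6 - 1)
= 4 + 5 = 9

9


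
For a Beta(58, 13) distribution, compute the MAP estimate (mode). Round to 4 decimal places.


MAP = mode = (a-1)/(a+b-2)
= (58-1)/(58+13-2)
= 57/69 = 0.8261

0.8261


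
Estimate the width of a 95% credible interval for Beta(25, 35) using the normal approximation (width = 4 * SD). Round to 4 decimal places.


For Beta(a,b): Var = ab/((a+b)^2(a+b+1))
Var = 0.004, SD = 0.0631
Approximate 95% CI width = 4 * 0.0631 = 0.2525

0.2525


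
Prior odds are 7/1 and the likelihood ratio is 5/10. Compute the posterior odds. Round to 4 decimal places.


Posterior odds = prior odds * likelihood ratio
= (7/1) * (5/10)
= 35 / 10
= 3.5

3.5


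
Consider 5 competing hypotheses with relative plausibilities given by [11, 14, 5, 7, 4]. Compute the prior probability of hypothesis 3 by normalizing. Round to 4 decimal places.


Sum of weights = 11 + 14 + 5 + 7 + 4 = 41
Normalized prior for H3 = 5 / 41
= 0.122

0.122


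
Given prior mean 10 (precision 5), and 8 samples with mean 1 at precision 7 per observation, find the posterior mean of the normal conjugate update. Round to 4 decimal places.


The posterior mean is a precision-weighted average of prior and data.
Post. prec. = 5 + 56 = 61
Post. mean = (50 + 56)/61 = 106/61 = 1.7377

1.7377


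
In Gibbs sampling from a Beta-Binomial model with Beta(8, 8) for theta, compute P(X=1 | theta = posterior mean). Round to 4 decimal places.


Posterior mean = alpha/(alpha+beta) = 8/16 = 0.5
P(X=1|theta=mean) = theta = 0.5

0.5


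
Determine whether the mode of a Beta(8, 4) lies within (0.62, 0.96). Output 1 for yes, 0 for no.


First find the mode: (a-1)/(a+b-2) = 0.7
Is 0.7 in (0.62, 0.96)? 1

1


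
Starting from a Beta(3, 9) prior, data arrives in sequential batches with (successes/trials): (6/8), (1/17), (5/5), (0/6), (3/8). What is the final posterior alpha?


In sequential Bayesian updating, we sum all successes.
Total successes = 15
Final alpha = 3 + 15 = 18

18


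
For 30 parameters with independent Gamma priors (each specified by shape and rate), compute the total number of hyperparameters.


A Gamma prior has 2 hyperparameters per parameter.
Total = 30 * 2 = 60

60


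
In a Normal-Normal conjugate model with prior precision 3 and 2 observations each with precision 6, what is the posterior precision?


Posterior precision = prior precision + n * observation precision
= 3 + 2 * 6
= 3 + 12 = 15

15


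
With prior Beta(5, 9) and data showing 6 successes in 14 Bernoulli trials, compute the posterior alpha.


Conjugate update: alpha_posterior = alpha_prior + k
= 5 + 6 = 11

11


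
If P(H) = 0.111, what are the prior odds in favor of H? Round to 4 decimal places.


Prior odds = P(H) / (1 - P(H))
= 0.111 / 0.889
= 0.1249

0.1249


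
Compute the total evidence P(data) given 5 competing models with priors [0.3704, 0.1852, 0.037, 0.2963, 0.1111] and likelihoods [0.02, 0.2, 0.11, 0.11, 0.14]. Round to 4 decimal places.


Marginal likelihood = sum P(model_i) * P(data|model_i)
Model 1: 0.3704 * 0.02 = 0.0074
Model 2: 0.1852 * 0.2 = 0.037
Model 3: 0.037 * 0.11 = 0.0041
Model 4: 0.2963 * 0.11 = 0.0326
Model 5: 0.1111 * 0.14 = 0.0156
Total = 0.0967

0.0967


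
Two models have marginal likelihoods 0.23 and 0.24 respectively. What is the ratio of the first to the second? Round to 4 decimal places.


Evidence ratio = 0.23 / 0.24
= 0.9583

0.9583


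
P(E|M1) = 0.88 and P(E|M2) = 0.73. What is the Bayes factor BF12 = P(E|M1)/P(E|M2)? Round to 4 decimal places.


Bayes factor BF12 = P(E|M1) / P(E|M2)
= 0.88 / 0.73
= 1.2055

1.2055


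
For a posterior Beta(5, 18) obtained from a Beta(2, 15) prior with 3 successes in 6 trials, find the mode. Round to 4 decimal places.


Mode = (alpha - 1) / (alpha + beta - 2)
= 4 / 21
= 0.1905

0.1905


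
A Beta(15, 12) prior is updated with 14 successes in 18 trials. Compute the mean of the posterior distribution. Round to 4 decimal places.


After update: Beta(29, 16)
Mean = 29 / (29 + 16) = 29 / 45
= 0.6444

0.6444


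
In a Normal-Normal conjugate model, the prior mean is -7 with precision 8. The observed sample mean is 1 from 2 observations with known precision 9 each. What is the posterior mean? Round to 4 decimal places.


Posterior precision = tau0 + n*tau = 8 + 2*9 = 26
Posterior mean = (tau0*mu0 + n*tau*xbar) / posterior_precision
= (8*-7 + 2*9*1) / 26
= -38 / 26 = -1.4615

-1.4615


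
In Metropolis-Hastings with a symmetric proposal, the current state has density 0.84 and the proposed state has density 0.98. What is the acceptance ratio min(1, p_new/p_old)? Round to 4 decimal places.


Ratio = p_new / p_old = 0.98 / 0.84 = 1.1667
Acceptance = min(1, 1.1667) = 1.0

1.0


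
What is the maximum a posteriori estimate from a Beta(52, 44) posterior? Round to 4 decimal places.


The MAP estimate equals the mode of the distribution.
Mode of Beta(a,b) = (a-1)/(a+b-2)
= 51/94
= 0.5426

0.5426


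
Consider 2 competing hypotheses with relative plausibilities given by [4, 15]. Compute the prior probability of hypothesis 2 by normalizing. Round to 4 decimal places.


Sum of weights = 4 + 15 = 19
Normalized prior for H2 = 15 / 19
= 0.7895

0.7895


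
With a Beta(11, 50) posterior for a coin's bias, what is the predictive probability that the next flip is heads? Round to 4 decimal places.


The predictive probability equals the posterior mean.
P(next = heads) = alpha / (alpha + beta)
= 11 / 61 = 0.1803

0.1803


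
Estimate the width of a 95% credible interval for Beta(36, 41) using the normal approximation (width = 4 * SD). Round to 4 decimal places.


For Beta(a,b): Var = ab/((a+b)^2(a+b+1))
Var = 0.0032, SD = 0.0565
Approximate 95% CI width = 4 * 0.0565 = 0.226

0.226


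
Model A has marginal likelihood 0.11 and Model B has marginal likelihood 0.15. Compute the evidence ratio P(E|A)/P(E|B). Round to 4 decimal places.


Evidence ratio = P(E|A) / P(E|B)
= 0.11 / 0.15
= 0.7333

0.7333


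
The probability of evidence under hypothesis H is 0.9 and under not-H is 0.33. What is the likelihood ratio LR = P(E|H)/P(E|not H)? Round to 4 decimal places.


LR = 0.9 / 0.33
= 2.7273

2.7273


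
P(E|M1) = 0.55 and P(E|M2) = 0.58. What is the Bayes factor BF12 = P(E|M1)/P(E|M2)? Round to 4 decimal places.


Bayes factor BF12 = P(E|M1) / P(E|M2)
= 0.55 / 0.58
= 0.9483

0.9483


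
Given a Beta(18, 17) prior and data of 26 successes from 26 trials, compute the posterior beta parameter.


Number of failures = 26 - 26 = 0
Posterior beta = 17 + 0 = 17

17


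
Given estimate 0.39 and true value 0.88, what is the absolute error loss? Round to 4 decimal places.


Absolute error = |estimate - true|
= |-0.49| = 0.49

0.49


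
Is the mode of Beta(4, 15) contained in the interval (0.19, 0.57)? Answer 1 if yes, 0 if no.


Mode = (a-1)/(a+b-2) = 3/17 = 0.1765
Interval: (0.19, 0.57)
Contains mode? 0

0


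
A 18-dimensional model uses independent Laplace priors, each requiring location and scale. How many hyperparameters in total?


Per parameter: 2 (location and scale).
Total = 18 * 2 = 36

36


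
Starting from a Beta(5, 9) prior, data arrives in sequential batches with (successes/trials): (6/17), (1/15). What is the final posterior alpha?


In sequential Bayesian updating, we sum all successes.
Total successes = 7
Final alpha = 5 + 7 = 12

12


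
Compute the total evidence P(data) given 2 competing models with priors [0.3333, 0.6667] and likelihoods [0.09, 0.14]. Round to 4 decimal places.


Marginal likelihood = sum P(model_i) * P(data|model_i)
Model 1: 0.3333 * 0.09 = 0.03
Model 2: 0.6667 * 0.14 = 0.0933
Total = 0.1233

0.1233


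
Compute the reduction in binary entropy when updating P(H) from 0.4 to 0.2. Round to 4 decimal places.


H_before = -p*log2(p) - (1-p)*log2(1-p) for p=0.4: 0.971
H_after for p=0.2: 0.7219
Reduction = 0.971 - 0.7219 = 0.249

0.249


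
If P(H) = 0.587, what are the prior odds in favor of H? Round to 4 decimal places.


Prior odds = P(H) / (1 - P(H))
= 0.587 / 0.413
= 1.4213

1.4213


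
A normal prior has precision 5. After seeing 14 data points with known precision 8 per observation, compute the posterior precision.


In the conjugate normal model, precisions add:
tau_posterior = tau_prior + n * tau_data
= 5 + 14*8 = 117

117


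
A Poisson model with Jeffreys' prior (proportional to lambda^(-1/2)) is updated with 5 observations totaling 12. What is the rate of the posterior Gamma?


Posterior = Gamma(0.5 + S, n)
= Gamma(0.5 + 12, 5)
Posterior rate = 0 + n = 5

5.0


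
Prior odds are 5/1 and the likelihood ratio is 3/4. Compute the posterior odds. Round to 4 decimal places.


Posterior odds = prior odds * likelihood ratio
= (5/1) * (3/4)
= 15 / 4
= 3.75

3.75


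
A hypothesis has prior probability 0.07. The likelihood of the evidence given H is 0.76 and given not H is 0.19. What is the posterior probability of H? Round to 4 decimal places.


Using Bayes' theorem:
P(E) = 0.07 * 0.76 + 0.93 * 0.19
P(E) = 0.2299
P(H|E) = (0.07 * 0.76) / 0.2299 = 0.2314

0.2314


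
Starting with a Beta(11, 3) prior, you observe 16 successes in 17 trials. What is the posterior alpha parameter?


For a Beta-Binomial conjugate model:
Posterior alpha = prior alpha + number of successes
= 11 + 16 = 27

27


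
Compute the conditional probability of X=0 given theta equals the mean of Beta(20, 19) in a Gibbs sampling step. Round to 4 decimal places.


Mean of Beta(20, 19) = 0.5128
P(X=0 | theta=0.5128) = 0.4872

0.4872


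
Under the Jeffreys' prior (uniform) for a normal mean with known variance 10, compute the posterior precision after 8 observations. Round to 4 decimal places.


Prior precision = 0 (flat prior).
Post. prec. = 0 + n/var = 8/10 = 0.8

0.8


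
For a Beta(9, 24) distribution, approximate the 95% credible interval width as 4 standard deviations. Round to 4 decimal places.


Variance of Beta(a,b) = ab / ((a+b)^2 * (a+b+1))
= 9*24 / ((33)^2 * 34)
= 0.0058
SD = sqrt(0.0058) = 0.0764
Width = 4 * SD = 0.3055

0.3055


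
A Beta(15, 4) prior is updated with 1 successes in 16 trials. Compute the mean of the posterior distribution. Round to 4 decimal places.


After update: Beta(16, 19)
Mean = 16 / (16 + 19) = 16 / 35
= 0.4571

0.4571


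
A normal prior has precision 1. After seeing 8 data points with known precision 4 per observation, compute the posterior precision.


In the conjugate normal model, precisions add:
tau_posterior = tau_prior + n * tau_data
= 1 + 8*4 = 33

33


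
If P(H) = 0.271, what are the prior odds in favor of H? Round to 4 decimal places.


Prior odds = P(H) / (1 - P(H))
= 0.271 / 0.729
= 0.3717

0.3717


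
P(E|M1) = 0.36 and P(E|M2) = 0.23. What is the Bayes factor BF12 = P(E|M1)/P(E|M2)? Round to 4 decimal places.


Bayes factor BF12 = P(E|M1) / P(E|M2)
= 0.36 / 0.23
= 1.5652

1.5652


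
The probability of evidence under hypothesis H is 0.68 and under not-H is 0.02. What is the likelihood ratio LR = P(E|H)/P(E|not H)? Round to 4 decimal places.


LR = 0.68 / 0.02
= 34.0

34.0


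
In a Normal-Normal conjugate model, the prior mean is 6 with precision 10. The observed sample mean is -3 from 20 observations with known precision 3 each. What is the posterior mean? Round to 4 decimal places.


Posterior precision = tau0 + n*tau = 10 + 20*3 = 70
Posterior mean = (tau0*mu0 + n*tau*xbar) / posterior_precision
= (10*6 + 20*3*-3) / 70
= -120 / 70 = -1.7143

-1.7143


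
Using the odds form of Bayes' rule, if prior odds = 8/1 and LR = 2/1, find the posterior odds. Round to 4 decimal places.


Bayes' rule in odds form: posterior odds = prior odds * LR
= (8 * 2) / (1 * 1)
= 16/1 = 16.0

16.0


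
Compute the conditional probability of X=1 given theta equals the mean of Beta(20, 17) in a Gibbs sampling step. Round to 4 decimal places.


Mean of Beta(20, 17) = 0.5405
P(X=1 | theta=0.5405) = 0.5405

0.5405


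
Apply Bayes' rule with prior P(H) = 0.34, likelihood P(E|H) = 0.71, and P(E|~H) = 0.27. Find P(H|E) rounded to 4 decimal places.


Step 1: Compute marginal P(E) = P(E|H)P(H) + P(E|~H)P(~H)
= 0.71*0.34 + 0.27*0.66 = 0.4196
Step 2: P(H|E) = P(E|H)P(H)/P(E) = 0.2414/0.4196
= 0.5753

0.5753


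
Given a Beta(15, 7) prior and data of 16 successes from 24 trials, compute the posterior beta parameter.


Number of failures = 24 - 16 = 8
Posterior beta = 7 + 8 = 15

15


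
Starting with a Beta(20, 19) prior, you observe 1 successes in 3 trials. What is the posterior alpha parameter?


For a Beta-Binomial conjugate model:
Posterior alpha = prior alpha + number of successes
= 20 + 1 = 21

21


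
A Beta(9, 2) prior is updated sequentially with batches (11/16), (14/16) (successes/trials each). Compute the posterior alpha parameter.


Sequential conjugate updating is equivalent to a single batch update.
Total successes across all batches = 25
alpha_posterior = alpha_prior + total_successes = 9 + 25
= 34

34


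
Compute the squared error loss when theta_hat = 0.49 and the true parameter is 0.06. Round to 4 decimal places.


L = (theta_hat - theta_true)^2
= (0.49 - 0.06)^2
= 0.43^2 = 0.1849

0.1849


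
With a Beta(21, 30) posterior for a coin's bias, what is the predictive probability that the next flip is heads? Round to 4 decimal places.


The predictive probability equals the posterior mean.
P(next = heads) = alpha / (alpha + beta)
= 21 / 51 = 0.4118

0.4118


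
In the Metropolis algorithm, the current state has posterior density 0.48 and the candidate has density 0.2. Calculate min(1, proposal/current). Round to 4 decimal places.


Ratio = 0.2/0.48 = 0.4167
Acceptance probability = min(1, 0.4167)
= 0.4167

0.4167


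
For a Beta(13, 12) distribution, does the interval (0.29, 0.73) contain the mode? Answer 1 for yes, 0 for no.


Mode of Beta(a,b) = (a-1)/(a+b-2)
= (13-1)/(13+12-2) = 0.5217
Check: 0.29 <= 0.5217 <= 0.73?
Result: 1

1


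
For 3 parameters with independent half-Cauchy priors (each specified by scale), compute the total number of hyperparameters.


A half-Cauchy prior has 1 hyperparameter per parameter.
Total = 3 * 1 = 3

3


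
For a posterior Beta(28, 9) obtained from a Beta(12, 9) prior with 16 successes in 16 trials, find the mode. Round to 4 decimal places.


Mode = (alpha - 1) / (alpha + beta - 2)
= 27 / 35
= 0.7714

0.7714


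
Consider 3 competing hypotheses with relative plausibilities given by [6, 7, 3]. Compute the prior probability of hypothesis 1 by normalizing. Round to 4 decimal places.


Sum of weights = 6 + 7 + 3 = 16
Normalized prior for H1 = 6 / 16
= 0.375

0.375


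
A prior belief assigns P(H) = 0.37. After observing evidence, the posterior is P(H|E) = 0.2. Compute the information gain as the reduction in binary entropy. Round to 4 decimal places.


H(prior) = -0.37*log2(0.37) - 0.63*log2(0.63)
= 0.9507
H(post) = -0.2*log2(0.2) - 0.8*log2(0.8)
= 0.7219
IG = 0.9507 - 0.7219 = 0.2287

0.2287


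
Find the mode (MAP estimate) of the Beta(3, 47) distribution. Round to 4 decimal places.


For Beta(a,b) with a,b > 1:
Mode = (a-1)/(a+b-2) = (3-1)/(50-2)
= 2/48 = 0.0417

0.0417


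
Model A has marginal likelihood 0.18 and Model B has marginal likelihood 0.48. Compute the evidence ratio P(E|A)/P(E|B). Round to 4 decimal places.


Evidence ratio = P(E|A) / P(E|B)
= 0.18 / 0.48
= 0.375

0.375


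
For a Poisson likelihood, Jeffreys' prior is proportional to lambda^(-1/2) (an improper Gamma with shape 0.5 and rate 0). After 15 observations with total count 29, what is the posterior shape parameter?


Jeffreys' prior for Poisson is proportional to lambda^(-1/2).
Posterior is Gamma(0.5 + S, 0 + n) = Gamma(0.5 + 29, 15).
Posterior shape = 0.5 + S = 0.5 + 29 = 29.5

29.5


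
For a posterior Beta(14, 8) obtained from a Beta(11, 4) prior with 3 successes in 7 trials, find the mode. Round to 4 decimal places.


Mode = (alpha - 1) / (alpha + beta - 2)
= 13 / 20
= 0.65

0.65


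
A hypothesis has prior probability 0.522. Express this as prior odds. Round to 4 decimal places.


Odds = P(H) / P(not H) = 0.522 / 0.478
= 1.0921

1.0921


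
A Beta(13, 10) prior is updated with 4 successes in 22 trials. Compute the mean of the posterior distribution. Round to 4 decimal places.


After update: Beta(17, 28)
Mean = 17 / (17 + 28) = 17 / 45
= 0.3778

0.3778


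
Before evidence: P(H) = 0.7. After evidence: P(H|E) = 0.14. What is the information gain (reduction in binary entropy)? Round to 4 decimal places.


Prior entropy = 0.8813
Posterior entropy = 0.5842
Information gain = 0.8813 - 0.5842 = 0.2971

0.2971


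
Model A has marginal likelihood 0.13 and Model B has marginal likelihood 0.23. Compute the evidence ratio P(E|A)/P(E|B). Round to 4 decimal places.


Evidence ratio = P(E|A) / P(E|B)
= 0.13 / 0.23
= 0.5652

0.5652


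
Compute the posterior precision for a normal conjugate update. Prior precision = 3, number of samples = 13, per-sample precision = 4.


tau_post = tau_0 + n * tau
= 3 + 13 * 4 = 55

55


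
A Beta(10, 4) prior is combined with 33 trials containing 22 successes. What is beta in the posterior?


In conjugate updating:
beta_posterior = beta_prior + (n - k)
= 4 + (33 - 22)
= 4 + 11 = 15

15


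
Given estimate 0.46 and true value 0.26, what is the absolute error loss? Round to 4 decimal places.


Absolute error = |estimate - true|
= |0.2| = 0.2

0.2


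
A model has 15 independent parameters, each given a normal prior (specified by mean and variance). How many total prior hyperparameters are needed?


Each normal prior needs 2 hyperparameters (mean and variance).
Total = 2 * 15 = 30

30


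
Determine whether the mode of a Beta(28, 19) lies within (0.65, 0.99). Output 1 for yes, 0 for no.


First find the mode: (a-1)/(a+b-2) = 0.6
Is 0.6 in (0.65, 0.99)? 0

0


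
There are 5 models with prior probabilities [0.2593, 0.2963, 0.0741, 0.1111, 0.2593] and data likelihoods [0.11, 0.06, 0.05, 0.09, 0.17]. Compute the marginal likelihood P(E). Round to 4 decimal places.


P(E) = sum over models of P(M_i) * P(E|M_i)
= 0.2593*0.11 + 0.2963*0.06 + 0.0741*0.05 + 0.1111*0.09 + 0.2593*0.17
= 0.1041

0.1041


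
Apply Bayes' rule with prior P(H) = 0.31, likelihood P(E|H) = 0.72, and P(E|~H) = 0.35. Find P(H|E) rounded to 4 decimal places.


Step 1: Compute marginal P(E) = P(E|H)P(H) + P(E|~H)P(~H)
= 0.72*0.31 + 0.35*0.69 = 0.4647
Step 2: P(H|E) = P(E|H)P(H)/P(E) = 0.2232/0.4647
= 0.4803

0.4803


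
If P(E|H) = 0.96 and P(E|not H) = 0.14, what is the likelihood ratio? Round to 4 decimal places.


Likelihood ratio = P(E|H) / P(E|not H)
= 0.96 / 0.14
= 6.8571

6.8571


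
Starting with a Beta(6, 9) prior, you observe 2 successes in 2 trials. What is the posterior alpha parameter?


For a Beta-Binomial conjugate model:
Posterior alpha = prior alpha + number of successes
= 6 + 2 = 8

8


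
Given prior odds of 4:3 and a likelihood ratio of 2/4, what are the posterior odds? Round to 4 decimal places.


Posterior odds = prior odds * LR
Prior odds = 4/3 = 1.3333
LR = 2/4 = 0.5
Posterior odds = 1.3333 * 0.5 = 0.6667

0.6667


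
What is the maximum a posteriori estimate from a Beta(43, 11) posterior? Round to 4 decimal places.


The MAP estimate equals the mode of the distribution.
Mode of Beta(a,b) = (a-1)/(a+b-2)
= 42/52
= 0.8077

0.8077


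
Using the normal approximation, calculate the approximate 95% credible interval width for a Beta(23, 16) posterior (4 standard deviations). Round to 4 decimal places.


Var(Beta) = 23*16/(39^2 * 40) = 0.006
SD = 0.0778
Width ~ 4*SD = 0.3111

0.3111


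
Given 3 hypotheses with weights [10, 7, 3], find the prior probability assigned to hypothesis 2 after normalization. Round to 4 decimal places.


To normalize, divide each weight by the sum of all weights.
Sum = 20
Prior(H2) = 7/20 = 0.35

0.35


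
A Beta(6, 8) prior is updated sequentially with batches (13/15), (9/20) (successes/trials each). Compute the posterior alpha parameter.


Sequential conjugate updating is equivalent to a single batch update.
Total successes across all batches = 22
alpha_posterior = alpha_prior + total_successes = 6 + 22
= 28

28


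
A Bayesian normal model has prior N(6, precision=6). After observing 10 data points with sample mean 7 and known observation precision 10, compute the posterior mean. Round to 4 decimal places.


Posterior mean = (prior_precision * prior_mean + n * data_precision * data_mean) / (prior_precision + n * data_precision)
Numerator = 6*6 + 10*10*7 = 736
Denominator = 6 + 10*10 = 106
Posterior mean = 6.9434

6.9434


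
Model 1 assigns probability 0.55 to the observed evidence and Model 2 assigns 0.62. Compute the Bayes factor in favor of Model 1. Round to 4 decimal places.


BF = P(data|M1) / P(data|M2)
= 0.55 / 0.62 = 0.8871

0.8871


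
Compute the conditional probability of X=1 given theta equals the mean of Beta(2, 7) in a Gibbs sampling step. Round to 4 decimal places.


Mean of Beta(2, 7) = 0.2222
P(X=1 | theta=0.2222) = 0.2222

0.2222


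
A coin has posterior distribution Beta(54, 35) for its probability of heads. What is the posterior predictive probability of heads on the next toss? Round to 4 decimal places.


Posterior predictive = E[theta] = alpha/(alpha+beta)
= 54/89
= 0.6067

0.6067


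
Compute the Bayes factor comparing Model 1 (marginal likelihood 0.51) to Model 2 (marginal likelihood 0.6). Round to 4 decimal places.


BF12 = marginal likelihood of M1 / marginal likelihood of M2
= 0.51/0.6
= 0.85

0.85


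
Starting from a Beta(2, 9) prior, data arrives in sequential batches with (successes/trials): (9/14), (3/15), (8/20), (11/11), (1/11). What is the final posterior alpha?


In sequential Bayesian updating, we sum all successes.
Total successes = 32
Final alpha = 2 + 32 = 34

34


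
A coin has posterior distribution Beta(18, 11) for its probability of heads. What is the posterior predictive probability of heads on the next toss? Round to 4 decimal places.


Posterior predictive = E[theta] = alpha/(alpha+beta)
= 18/29
= 0.6207

0.6207


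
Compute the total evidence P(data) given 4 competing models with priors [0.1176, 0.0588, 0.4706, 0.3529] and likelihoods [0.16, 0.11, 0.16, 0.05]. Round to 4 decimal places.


Marginal likelihood = sum P(model_i) * P(data|model_i)
Model 1: 0.1176 * 0.16 = 0.0188
Model 2: 0.0588 * 0.11 = 0.0065
Model 3: 0.4706 * 0.16 = 0.0753
Model 4: 0.3529 * 0.05 = 0.0176
Total = 0.1182

0.1182


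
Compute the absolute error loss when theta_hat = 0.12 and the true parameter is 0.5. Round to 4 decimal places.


L = |theta_hat - theta_true|
= |0.12 - 0.5| = 0.38

0.38


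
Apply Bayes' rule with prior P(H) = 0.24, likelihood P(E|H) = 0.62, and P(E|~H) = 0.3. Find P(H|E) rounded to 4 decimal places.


Step 1: Compute marginal P(E) = P(E|H)P(H) + P(E|~H)P(~H)
= 0.62*0.24 + 0.3*0.76 = 0.3768
Step 2: P(H|E) = P(E|H)P(H)/P(E) = 0.1488/0.3768
= 0.3949

0.3949
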